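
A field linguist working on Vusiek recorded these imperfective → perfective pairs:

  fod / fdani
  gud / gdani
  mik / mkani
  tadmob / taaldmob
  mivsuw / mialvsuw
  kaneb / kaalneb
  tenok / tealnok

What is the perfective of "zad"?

zdani

mik and tenok both end in -k yet inflect differently (mkani, tealnok), so the final letter is not what conditions the rule; the number of vowels is.
"zad" has 1 vowel. The stems with 1 vowel (fod → fdani, gud → gdani, mik → mkani) delete the last vowel and add -ani.
So zad → zdani.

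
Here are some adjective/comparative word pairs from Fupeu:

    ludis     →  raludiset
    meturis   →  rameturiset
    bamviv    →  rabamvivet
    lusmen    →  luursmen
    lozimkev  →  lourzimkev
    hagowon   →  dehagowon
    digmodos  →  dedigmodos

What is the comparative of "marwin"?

ramarwinet

"marwin" has last vowel 'i'. The stems whose last vowel is 'i' (ludis → raludiset, meturis → rameturiset, bamviv → rabamvivet) add ra- … -et around the stem.
The other patterns: stems whose last vowel is 'e' insert -ur- after the first vowel; stems whose last vowel is 'o' add the prefix de-.
So marwin → ramarwinet.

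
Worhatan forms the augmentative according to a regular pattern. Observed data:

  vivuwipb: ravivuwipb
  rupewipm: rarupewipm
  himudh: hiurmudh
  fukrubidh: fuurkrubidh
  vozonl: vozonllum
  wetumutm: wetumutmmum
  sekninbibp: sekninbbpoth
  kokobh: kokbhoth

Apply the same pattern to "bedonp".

rupewipm and wetumutm both end in -m yet inflect differently (rarupewipm, wetumutmmum), so the final letter is not what conditions the rule; the second-to-last letter is.
"bedonp" has second-to-last letter 'n'. The one such stem in the data (vozonl → vozonllum) doubles the final consonant and adds -um (as does wetumutm), so the same rule applies.
So bedonp → bedonppum.

bedonppum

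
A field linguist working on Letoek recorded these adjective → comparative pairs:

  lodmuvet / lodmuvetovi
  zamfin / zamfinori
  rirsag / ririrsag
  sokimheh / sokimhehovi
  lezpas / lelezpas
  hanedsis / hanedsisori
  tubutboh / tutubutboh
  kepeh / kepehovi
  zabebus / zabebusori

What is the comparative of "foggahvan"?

fofoggahvan

tubutboh and kepeh both end in -h yet inflect differently (tutubutboh, kepehovi), so the final letter is not what conditions the rule; the last vowel is.
"foggahvan" has last vowel 'a'. The stems whose last vowel is 'a' (lezpas → lelezpas, rirsag → ririrsag) repeat the first consonant+vowel as a prefix.
So foggahvan → fofoggahvan.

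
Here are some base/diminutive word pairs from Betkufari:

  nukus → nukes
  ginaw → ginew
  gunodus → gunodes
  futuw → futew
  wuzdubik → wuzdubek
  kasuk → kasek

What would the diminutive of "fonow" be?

Every pair shown (nukus → nukes, ginaw → ginew, gunodus → gunodes, …) follows the same rule: change the last vowel to 'e'.
So fonow → fonew.

fonew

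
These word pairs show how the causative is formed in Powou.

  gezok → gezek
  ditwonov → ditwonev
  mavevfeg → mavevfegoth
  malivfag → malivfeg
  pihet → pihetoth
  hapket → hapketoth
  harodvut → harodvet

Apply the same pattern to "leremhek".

"leremhek" has last vowel 'e'. The stems whose last vowel is 'e' (pihet → pihetoth, hapket → hapketoth, mavevfeg → mavevfegoth) add -oth.
So leremhek → leremhekoth.

leremhekoth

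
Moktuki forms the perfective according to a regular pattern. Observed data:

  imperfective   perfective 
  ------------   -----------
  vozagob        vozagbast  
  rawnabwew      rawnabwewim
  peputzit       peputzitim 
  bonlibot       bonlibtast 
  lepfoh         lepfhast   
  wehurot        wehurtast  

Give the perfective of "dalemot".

dalemtast

bonlibot and peputzit both end in -t yet inflect differently (bonlibtast, peputzitim), so the final letter is not what conditions the rule; the last vowel is.
"dalemot" has last vowel 'o'. The stems whose last vowel is 'o' (bonlibot → bonlibtast, vozagob → vozagbast, wehurot → wehurtast) delete the last vowel and add -ast.
The other pattern: stems whose last vowel is 'e' or 'i' add -im.
So dalemot → dalemtast.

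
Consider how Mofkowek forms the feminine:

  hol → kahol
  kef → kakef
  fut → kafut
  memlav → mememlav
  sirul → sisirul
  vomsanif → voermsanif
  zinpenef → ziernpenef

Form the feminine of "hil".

kahil

hol and sirul both end in -l yet inflect differently (kahol, sisirul), so the final letter is not what conditions the rule; the number of vowels is.
"hil" has 1 vowel. The stems with 1 vowel (hol → kahol, kef → kakef, fut → kafut) add the prefix ka-.
The other patterns: stems with 2 vowels repeat the first consonant+vowel as a prefix; stems with 3 vowels insert -er- after the first vowel.
So hil → kahil.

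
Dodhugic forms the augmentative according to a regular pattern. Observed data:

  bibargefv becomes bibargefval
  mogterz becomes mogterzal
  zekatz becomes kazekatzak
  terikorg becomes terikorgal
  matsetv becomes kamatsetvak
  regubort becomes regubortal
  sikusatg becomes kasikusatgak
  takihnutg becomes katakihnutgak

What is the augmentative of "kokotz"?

kakokotzak

sikusatg and terikorg both end in -g yet inflect differently (kasikusatgak, terikorgal), so the final letter is not what conditions the rule; the second-to-last letter is.
"kokotz" has second-to-last letter 't'. The stems whose second-to-last letter is 't' (sikusatg → kasikusatgak, zekatz → kazekatzak, takihnutg → katakihnutgak) add ka- … -ak around the stem.
The other pattern: stems whose second-to-last letter is 'f' or 'r' add -al.
So kokotz → kakokotzak.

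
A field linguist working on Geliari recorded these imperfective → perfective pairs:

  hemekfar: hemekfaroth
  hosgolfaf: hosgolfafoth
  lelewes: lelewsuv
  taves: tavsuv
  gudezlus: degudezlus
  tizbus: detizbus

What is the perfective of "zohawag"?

"zohawag" has last vowel 'a'. The stems whose last vowel is 'a' (hemekfar → hemekfaroth, hosgolfaf → hosgolfafoth) add -oth.
The other patterns: stems whose last vowel is 'e' delete the last vowel and add -uv; stems whose last vowel is 'u' add the prefix de-.
So zohawag → zohawagoth.

zohawagoth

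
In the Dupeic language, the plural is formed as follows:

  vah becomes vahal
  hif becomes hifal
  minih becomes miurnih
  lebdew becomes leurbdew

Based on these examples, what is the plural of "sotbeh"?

vah and minih both end in -h yet inflect differently (vahal, miurnih), so the final letter is not what conditions the rule; the number of vowels is.
"sotbeh" has 2 vowels. The stems with 2 vowels (lebdew → leurbdew, minih → miurnih) insert -ur- after the first vowel.
The other pattern: stems with 1 vowel add -al.
So sotbeh → sourtbeh.

sourtbeh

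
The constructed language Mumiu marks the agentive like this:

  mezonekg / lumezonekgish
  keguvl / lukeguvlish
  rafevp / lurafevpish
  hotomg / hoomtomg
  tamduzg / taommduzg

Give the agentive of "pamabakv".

mezonekg and hotomg both end in -g yet inflect differently (lumezonekgish, hoomtomg), so the final letter is not what conditions the rule; the second-to-last letter is.
"pamabakv" has second-to-last letter 'k'. The one such stem in the data (mezonekg → lumezonekgish) adds lu- … -ish around the stem, so the same rule applies.
So pamabakv → lupamabakvish.

lupamabakvish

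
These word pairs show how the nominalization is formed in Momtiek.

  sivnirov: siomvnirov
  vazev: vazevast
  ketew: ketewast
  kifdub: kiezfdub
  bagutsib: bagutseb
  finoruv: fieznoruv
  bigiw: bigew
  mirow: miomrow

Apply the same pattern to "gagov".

gaomgov

mirow and bigiw both end in -w yet inflect differently (miomrow, bigew), so the final letter is not what conditions the rule; the last vowel is.
"gagov" has last vowel 'o'. The stems whose last vowel is 'o' (sivnirov → siomvnirov, mirow → miomrow) insert -om- after the first vowel.
So gagov → gaomgov.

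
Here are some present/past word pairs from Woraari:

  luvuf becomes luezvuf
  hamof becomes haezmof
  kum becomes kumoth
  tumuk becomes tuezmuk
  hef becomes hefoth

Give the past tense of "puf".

pufoth

"puf" has 1 vowel. The stems with 1 vowel (kum → kumoth, hef → hefoth) add -oth.
So puf → pufoth.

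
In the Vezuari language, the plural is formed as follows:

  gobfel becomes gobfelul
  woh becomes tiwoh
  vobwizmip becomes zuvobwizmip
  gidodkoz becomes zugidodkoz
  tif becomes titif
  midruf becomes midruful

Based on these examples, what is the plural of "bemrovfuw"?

tif and midruf both end in -f yet inflect differently (titif, midruful), so the final letter is not what conditions the rule; the number of vowels is.
"bemrovfuw" has 3 vowels. The stems with 3 vowels (vobwizmip → zuvobwizmip, gidodkoz → zugidodkoz) add the prefix zu-.
So bemrovfuw → zubemrovfuw.

zubemrovfuw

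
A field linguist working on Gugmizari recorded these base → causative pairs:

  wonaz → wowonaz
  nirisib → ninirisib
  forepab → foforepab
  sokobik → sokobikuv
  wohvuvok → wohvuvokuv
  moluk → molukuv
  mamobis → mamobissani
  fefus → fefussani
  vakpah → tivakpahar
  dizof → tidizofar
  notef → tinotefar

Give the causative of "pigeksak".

nirisib and sokobik both have last vowel 'i' yet inflect differently (ninirisib, sokobikuv), so the last vowel is not what conditions the rule; the final letter is.
"pigeksak" ends in -k. The stems ending in -k (sokobik → sokobikuv, wohvuvok → wohvuvokuv, moluk → molukuv) add -uv.
The other patterns: stems ending in -b or -z repeat the first consonant+vowel as a prefix; stems ending in -s double the final consonant and add -ani; stems ending in -f or -h add ti- … -ar around the stem.
So pigeksak → pigeksakuv.

pigeksakuv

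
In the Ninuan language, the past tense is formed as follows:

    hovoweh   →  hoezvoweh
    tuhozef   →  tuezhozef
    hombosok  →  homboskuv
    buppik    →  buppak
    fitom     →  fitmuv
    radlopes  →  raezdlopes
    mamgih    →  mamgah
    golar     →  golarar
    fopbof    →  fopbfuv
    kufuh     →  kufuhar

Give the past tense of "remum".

mamgih and hovoweh both end in -h yet inflect differently (mamgah, hoezvoweh), so the final letter is not what conditions the rule; the last vowel is.
"remum" has last vowel 'u'. The one such stem in the data (kufuh → kufuhar) adds -ar, so the same rule applies.
So remum → remumar.

remumar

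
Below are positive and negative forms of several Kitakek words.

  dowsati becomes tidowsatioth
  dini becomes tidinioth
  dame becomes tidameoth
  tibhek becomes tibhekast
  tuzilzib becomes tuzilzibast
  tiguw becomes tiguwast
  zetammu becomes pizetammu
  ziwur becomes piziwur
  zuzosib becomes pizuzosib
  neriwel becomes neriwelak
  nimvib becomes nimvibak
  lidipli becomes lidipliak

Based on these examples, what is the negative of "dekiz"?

tidekizoth

tuzilzib and zuzosib both end in -b yet inflect differently (tuzilzibast, pizuzosib), so the final letter is not what conditions the rule; the first letter is.
"dekiz" begins with d-. The stems beginning with d- (dowsati → tidowsatioth, dini → tidinioth, dame → tidameoth) add ti- … -oth around the stem.
So dekiz → tidekizoth.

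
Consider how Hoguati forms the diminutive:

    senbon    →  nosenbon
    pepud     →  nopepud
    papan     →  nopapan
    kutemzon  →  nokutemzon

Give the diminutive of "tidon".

Every pair shown (senbon → nosenbon, pepud → nopepud, papan → nopapan, …) follows the same rule: add the prefix no-.
So tidon → notidon.

notidon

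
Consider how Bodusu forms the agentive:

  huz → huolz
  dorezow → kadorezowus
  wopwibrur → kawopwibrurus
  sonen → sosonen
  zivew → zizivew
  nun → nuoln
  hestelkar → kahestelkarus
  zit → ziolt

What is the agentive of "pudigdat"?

"pudigdat" has 3 vowels. The stems with 3 vowels (dorezow → kadorezowus, hestelkar → kahestelkarus, wopwibrur → kawopwibrurus) add ka- … -us around the stem.
The other patterns: stems with 1 vowel insert -ol- after the first vowel; stems with 2 vowels repeat the first consonant+vowel as a prefix.
So pudigdat → kapudigdatus.

kapudigdatus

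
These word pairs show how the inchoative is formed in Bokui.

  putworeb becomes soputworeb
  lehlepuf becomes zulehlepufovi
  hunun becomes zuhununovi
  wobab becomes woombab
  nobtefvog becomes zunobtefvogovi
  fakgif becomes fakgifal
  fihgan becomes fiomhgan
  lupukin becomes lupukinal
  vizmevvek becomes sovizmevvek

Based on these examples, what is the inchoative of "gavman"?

wobab and putworeb both end in -b yet inflect differently (woombab, soputworeb), so the final letter is not what conditions the rule; the last vowel is.
"gavman" has last vowel 'a'. The stems whose last vowel is 'a' (fihgan → fiomhgan, wobab → woombab) insert -om- after the first vowel.
The other patterns: stems whose last vowel is 'e' add the prefix so-; stems whose last vowel is 'i' add -al; stems whose last vowel is 'o' or 'u' add zu- … -ovi around the stem.
So gavman → gaomvman.

gaomvman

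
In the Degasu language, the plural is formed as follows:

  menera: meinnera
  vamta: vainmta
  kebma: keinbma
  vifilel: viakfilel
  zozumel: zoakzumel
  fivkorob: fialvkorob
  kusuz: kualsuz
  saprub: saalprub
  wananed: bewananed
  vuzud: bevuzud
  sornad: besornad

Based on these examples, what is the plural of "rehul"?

vifilel and wananed both have last vowel 'e' yet inflect differently (viakfilel, bewananed), so the last vowel is not what conditions the rule; the final letter is.
"rehul" ends in -l. The stems ending in -l (vifilel → viakfilel, zozumel → zoakzumel) insert -ak- after the first vowel.
The other patterns: stems ending in -a insert -in- after the first vowel; stems ending in -b or -z insert -al- after the first vowel; stems ending in -d add the prefix be-.
So rehul → reakhul.

reakhul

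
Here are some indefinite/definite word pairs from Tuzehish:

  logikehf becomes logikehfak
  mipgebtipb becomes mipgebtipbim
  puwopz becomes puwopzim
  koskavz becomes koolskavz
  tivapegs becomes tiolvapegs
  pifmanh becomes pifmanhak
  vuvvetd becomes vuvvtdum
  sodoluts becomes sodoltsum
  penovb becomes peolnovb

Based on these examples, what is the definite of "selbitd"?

mipgebtipb and penovb both end in -b yet inflect differently (mipgebtipbim, peolnovb), so the final letter is not what conditions the rule; the second-to-last letter is.
"selbitd" has second-to-last letter 't'. The stems whose second-to-last letter is 't' (sodoluts → sodoltsum, vuvvetd → vuvvtdum) delete the last vowel and add -um.
The other patterns: stems whose second-to-last letter is 'p' add -im; stems whose second-to-last letter is 'g' or 'v' insert -ol- after the first vowel; stems whose second-to-last letter is 'h' or 'n' add -ak.
So selbitd → selbtdum.

selbtdum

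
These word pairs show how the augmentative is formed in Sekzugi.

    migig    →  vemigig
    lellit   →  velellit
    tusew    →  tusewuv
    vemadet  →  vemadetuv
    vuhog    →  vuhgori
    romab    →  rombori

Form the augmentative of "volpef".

volpefuv

lellit and vemadet both end in -t yet inflect differently (velellit, vemadetuv), so the final letter is not what conditions the rule; the last vowel is.
"volpef" has last vowel 'e'. The stems whose last vowel is 'e' (tusew → tusewuv, vemadet → vemadetuv) add -uv.
The other patterns: stems whose last vowel is 'i' add the prefix ve-; stems whose last vowel is 'a' or 'o' delete the last vowel and add -ori.
So volpef → volpefuv.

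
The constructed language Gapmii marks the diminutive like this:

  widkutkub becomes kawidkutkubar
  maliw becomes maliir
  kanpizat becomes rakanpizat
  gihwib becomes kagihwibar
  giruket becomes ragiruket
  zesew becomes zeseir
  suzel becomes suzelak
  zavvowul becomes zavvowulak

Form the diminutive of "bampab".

"bampab" ends in -b. The stems ending in -b (widkutkub → kawidkutkubar, gihwib → kagihwibar) add ka- … -ar around the stem.
The other patterns: stems ending in -w drop the final letter and add -ir; stems ending in -l add -ak; stems ending in -t add the prefix ra-.
So bampab → kabampabar.

kabampabar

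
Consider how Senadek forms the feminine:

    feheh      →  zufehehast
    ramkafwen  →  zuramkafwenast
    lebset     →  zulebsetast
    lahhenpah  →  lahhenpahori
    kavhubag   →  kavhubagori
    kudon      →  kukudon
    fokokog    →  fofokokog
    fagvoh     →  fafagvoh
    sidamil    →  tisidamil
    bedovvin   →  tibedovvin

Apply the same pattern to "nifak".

nifakori

feheh and lahhenpah both end in -h yet inflect differently (zufehehast, lahhenpahori), so the final letter is not what conditions the rule; the last vowel is.
"nifak" has last vowel 'a'. The stems whose last vowel is 'a' (lahhenpah → lahhenpahori, kavhubag → kavhubagori) add -ori.
The other patterns: stems whose last vowel is 'e' add zu- … -ast around the stem; stems whose last vowel is 'o' repeat the first consonant+vowel as a prefix; stems whose last vowel is 'i' add the prefix ti-.
So nifak → nifakori.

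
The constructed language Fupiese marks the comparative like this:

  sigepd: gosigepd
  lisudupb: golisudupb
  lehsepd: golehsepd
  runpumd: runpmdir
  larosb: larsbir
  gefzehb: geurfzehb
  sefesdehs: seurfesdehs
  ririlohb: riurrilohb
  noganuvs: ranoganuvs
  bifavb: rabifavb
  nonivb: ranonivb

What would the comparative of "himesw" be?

sigepd and runpumd both end in -d yet inflect differently (gosigepd, runpmdir), so the final letter is not what conditions the rule; the second-to-last letter is.
"himesw" has second-to-last letter 's'. The one such stem in the data (larosb → larsbir) deletes the last vowel and adds -ir (as does runpumd), so the same rule applies.
The other patterns: stems whose second-to-last letter is 'p' add the prefix go-; stems whose second-to-last letter is 'h' insert -ur- after the first vowel; stems whose second-to-last letter is 'v' add the prefix ra-.
So himesw → himswir.

himswir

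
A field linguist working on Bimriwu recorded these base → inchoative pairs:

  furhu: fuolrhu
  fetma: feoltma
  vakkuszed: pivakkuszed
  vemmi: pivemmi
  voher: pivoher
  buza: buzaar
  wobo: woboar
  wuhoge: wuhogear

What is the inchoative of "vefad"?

fetma and buza both end in -a yet inflect differently (feoltma, buzaar), so the final letter is not what conditions the rule; the first letter is.
"vefad" begins with v-. The stems beginning with v- (vakkuszed → pivakkuszed, vemmi → pivemmi, voher → pivoher) add the prefix pi-.
So vefad → pivefad.

pivefad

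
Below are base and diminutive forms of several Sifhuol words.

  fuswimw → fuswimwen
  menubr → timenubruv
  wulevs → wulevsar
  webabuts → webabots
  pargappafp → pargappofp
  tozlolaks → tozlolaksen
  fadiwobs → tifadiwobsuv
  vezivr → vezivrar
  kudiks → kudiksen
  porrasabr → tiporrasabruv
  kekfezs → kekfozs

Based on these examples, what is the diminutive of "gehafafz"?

kudiks and fadiwobs both end in -s yet inflect differently (kudiksen, tifadiwobsuv), so the final letter is not what conditions the rule; the second-to-last letter is.
"gehafafz" has second-to-last letter 'f'. The one such stem in the data (pargappafp → pargappofp) changes the last vowel to 'o' (as do webabuts, kekfezs), so the same rule applies.
So gehafafz → gehafofz.

gehafofz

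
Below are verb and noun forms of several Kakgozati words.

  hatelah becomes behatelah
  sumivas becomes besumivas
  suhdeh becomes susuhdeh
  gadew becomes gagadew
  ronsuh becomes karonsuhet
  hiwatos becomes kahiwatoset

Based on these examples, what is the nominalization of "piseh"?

pipiseh

hatelah and suhdeh both end in -h yet inflect differently (behatelah, susuhdeh), so the final letter is not what conditions the rule; the last vowel is.
"piseh" has last vowel 'e'. The stems whose last vowel is 'e' (suhdeh → susuhdeh, gadew → gagadew) repeat the first consonant+vowel as a prefix.
So piseh → pipiseh.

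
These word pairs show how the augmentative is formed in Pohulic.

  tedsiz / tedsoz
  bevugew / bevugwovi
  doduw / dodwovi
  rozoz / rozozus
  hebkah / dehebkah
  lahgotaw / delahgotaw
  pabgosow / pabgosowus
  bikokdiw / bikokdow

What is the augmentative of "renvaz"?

derenvaz

bikokdiw and lahgotaw both end in -w yet inflect differently (bikokdow, delahgotaw), so the final letter is not what conditions the rule; the last vowel is.
"renvaz" has last vowel 'a'. The stems whose last vowel is 'a' (lahgotaw → delahgotaw, hebkah → dehebkah) add the prefix de-.
The other patterns: stems whose last vowel is 'i' change the last vowel to 'o'; stems whose last vowel is 'e' or 'u' delete the last vowel and add -ovi; stems whose last vowel is 'o' add -us.
So renvaz → derenvaz.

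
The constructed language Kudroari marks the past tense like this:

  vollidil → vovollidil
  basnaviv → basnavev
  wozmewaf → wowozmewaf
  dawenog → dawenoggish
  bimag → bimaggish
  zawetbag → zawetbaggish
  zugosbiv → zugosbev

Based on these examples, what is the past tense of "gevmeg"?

gevmeggish

bimag and wozmewaf both have last vowel 'a' yet inflect differently (bimaggish, wowozmewaf), so the last vowel is not what conditions the rule; the final letter is.
"gevmeg" ends in -g. The stems ending in -g (bimag → bimaggish, zawetbag → zawetbaggish, dawenog → dawenoggish) double the final consonant and add -ish.
The other patterns: stems ending in -v change the last vowel to 'e'; stems ending in -f or -l repeat the first consonant+vowel as a prefix.
So gevmeg → gevmeggish.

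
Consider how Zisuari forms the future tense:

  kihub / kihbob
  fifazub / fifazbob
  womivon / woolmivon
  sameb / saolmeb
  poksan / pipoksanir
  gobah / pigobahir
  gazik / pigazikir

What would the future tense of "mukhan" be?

pimukhanir

kihub and sameb both end in -b yet inflect differently (kihbob, saolmeb), so the final letter is not what conditions the rule; the last vowel is.
"mukhan" has last vowel 'a'. The stems whose last vowel is 'a' (poksan → pipoksanir, gobah → pigobahir) add pi- … -ir around the stem.
The other patterns: stems whose last vowel is 'u' delete the last vowel and add -ob; stems whose last vowel is 'e' or 'o' insert -ol- after the first vowel.
So mukhan → pimukhanir.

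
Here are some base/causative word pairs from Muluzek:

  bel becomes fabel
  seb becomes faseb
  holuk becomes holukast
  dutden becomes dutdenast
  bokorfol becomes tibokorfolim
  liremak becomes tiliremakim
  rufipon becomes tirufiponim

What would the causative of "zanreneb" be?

bel and bokorfol both end in -l yet inflect differently (fabel, tibokorfolim), so the final letter is not what conditions the rule; the number of vowels is.
"zanreneb" has 3 vowels. The stems with 3 vowels (bokorfol → tibokorfolim, liremak → tiliremakim, rufipon → tirufiponim) add ti- … -im around the stem.
So zanreneb → tizanrenebim.

tizanrenebim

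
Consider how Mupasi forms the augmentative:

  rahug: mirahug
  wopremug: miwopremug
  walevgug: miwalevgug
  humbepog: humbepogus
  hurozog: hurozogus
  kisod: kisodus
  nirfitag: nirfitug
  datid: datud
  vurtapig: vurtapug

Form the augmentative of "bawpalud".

mibawpalud

rahug and humbepog both end in -g yet inflect differently (mirahug, humbepogus), so the final letter is not what conditions the rule; the last vowel is.
"bawpalud" has last vowel 'u'. The stems whose last vowel is 'u' (rahug → mirahug, wopremug → miwopremug, walevgug → miwalevgug) add the prefix mi-.
So bawpalud → mibawpalud.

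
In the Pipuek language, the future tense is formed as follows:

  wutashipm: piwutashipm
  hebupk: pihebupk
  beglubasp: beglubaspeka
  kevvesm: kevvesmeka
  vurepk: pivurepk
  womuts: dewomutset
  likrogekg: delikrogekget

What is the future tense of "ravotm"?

deravotmet

kevvesm and wutashipm both end in -m yet inflect differently (kevvesmeka, piwutashipm), so the final letter is not what conditions the rule; the second-to-last letter is.
"ravotm" has second-to-last letter 't'. The one such stem in the data (womuts → dewomutset) adds de- … -et around the stem, so the same rule applies.
The other patterns: stems whose second-to-last letter is 's' add -eka; stems whose second-to-last letter is 'p' add the prefix pi-.
So ravotm → deravotmet.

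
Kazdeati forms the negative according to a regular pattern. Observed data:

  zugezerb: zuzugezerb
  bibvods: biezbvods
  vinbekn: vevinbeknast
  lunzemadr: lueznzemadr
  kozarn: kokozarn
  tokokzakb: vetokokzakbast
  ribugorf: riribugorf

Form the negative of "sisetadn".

siezsetadn

tokokzakb and zugezerb both end in -b yet inflect differently (vetokokzakbast, zuzugezerb), so the final letter is not what conditions the rule; the second-to-last letter is.
"sisetadn" has second-to-last letter 'd'. The stems whose second-to-last letter is 'd' (bibvods → biezbvods, lunzemadr → lueznzemadr) insert -ez- after the first vowel.
The other patterns: stems whose second-to-last letter is 'k' add ve- … -ast around the stem; stems whose second-to-last letter is 'r' repeat the first consonant+vowel as a prefix.
So sisetadn → siezsetadn.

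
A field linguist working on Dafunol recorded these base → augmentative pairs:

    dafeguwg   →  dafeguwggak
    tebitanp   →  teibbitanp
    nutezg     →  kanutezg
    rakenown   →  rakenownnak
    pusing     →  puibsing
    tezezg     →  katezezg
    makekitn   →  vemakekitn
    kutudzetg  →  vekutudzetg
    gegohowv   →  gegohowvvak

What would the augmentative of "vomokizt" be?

dafeguwg and pusing both end in -g yet inflect differently (dafeguwggak, puibsing), so the final letter is not what conditions the rule; the second-to-last letter is.
"vomokizt" has second-to-last letter 'z'. The stems whose second-to-last letter is 'z' (tezezg → katezezg, nutezg → kanutezg) add the prefix ka-.
The other patterns: stems whose second-to-last letter is 'w' double the final consonant and add -ak; stems whose second-to-last letter is 'n' insert -ib- after the first vowel; stems whose second-to-last letter is 't' add the prefix ve-.
So vomokizt → kavomokizt.

kavomokizt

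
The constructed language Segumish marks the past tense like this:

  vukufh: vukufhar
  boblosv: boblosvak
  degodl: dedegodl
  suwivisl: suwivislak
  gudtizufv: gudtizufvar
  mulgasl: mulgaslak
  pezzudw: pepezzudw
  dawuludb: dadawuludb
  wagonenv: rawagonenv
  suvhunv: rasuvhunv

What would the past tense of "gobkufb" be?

boblosv and suvhunv both end in -v yet inflect differently (boblosvak, rasuvhunv), so the final letter is not what conditions the rule; the second-to-last letter is.
"gobkufb" has second-to-last letter 'f'. The stems whose second-to-last letter is 'f' (gudtizufv → gudtizufvar, vukufh → vukufhar) add -ar.
So gobkufb → gobkufbar.

gobkufbar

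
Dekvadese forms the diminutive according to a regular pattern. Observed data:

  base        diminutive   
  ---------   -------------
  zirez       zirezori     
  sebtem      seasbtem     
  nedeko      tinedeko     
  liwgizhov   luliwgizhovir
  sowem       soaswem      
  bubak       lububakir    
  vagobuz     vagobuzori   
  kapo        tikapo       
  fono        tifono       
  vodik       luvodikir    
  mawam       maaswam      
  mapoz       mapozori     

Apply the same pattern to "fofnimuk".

zirez and sowem both have last vowel 'e' yet inflect differently (zirezori, soaswem), so the last vowel is not what conditions the rule; the final letter is.
"fofnimuk" ends in -k. The stems ending in -k (vodik → luvodikir, bubak → lububakir) add lu- … -ir around the stem.
The other patterns: stems ending in -z add -ori; stems ending in -m insert -as- after the first vowel; stems ending in -o add the prefix ti-.
So fofnimuk → lufofnimukir.

lufofnimukir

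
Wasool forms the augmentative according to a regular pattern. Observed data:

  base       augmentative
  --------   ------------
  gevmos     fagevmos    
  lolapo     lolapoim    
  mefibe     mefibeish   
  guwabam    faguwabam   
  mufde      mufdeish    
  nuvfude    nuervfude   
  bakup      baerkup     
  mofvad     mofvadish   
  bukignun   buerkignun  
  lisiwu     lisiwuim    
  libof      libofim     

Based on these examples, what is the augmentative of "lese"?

leseim

"lese" begins with l-. The stems beginning with l- (lisiwu → lisiwuim, lolapo → lolapoim, libof → libofim) add -im.
The other patterns: stems beginning with m- add -ish; stems beginning with g- add the prefix fa-; stems beginning with b- or n- insert -er- after the first vowel.
So lese → leseim.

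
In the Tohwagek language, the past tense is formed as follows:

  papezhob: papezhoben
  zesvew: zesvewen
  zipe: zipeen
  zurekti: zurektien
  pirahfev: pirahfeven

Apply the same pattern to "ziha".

Every pair shown (papezhob → papezhoben, zesvew → zesvewen, zipe → zipeen, …) follows the same rule: add -en.
So ziha → zihaen.

zihaen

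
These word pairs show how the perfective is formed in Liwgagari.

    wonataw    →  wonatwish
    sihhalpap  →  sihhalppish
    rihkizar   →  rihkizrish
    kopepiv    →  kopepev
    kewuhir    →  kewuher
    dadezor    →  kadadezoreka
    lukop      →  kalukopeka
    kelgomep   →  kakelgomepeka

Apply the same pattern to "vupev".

kavupeveka

rihkizar and kewuhir both end in -r yet inflect differently (rihkizrish, kewuher), so the final letter is not what conditions the rule; the last vowel is.
"vupev" has last vowel 'e'. The one such stem in the data (kelgomep → kakelgomepeka) adds ka- … -eka around the stem, so the same rule applies.
The other patterns: stems whose last vowel is 'a' delete the last vowel and add -ish; stems whose last vowel is 'i' change the last vowel to 'e'.
So vupev → kavupeveka.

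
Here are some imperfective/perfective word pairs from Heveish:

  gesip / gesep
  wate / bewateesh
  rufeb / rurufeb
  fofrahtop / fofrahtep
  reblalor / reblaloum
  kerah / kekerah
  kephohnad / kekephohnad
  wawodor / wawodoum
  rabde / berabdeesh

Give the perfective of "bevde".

fofrahtop and reblalor both have last vowel 'o' yet inflect differently (fofrahtep, reblaloum), so the last vowel is not what conditions the rule; the final letter is.
"bevde" ends in -e. The stems ending in -e (rabde → berabdeesh, wate → bewateesh) add be- … -esh around the stem.
So bevde → bebevdeesh.

bebevdeesh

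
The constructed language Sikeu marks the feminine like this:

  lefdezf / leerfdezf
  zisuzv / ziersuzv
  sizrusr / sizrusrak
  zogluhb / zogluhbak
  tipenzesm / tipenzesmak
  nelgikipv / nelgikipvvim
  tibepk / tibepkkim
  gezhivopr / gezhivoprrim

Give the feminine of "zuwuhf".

zisuzv and nelgikipv both end in -v yet inflect differently (ziersuzv, nelgikipvvim), so the final letter is not what conditions the rule; the second-to-last letter is.
"zuwuhf" has second-to-last letter 'h'. The one such stem in the data (zogluhb → zogluhbak) adds -ak, so the same rule applies.
The other patterns: stems whose second-to-last letter is 'z' insert -er- after the first vowel; stems whose second-to-last letter is 'p' double the final consonant and add -im.
So zuwuhf → zuwuhfak.

zuwuhfak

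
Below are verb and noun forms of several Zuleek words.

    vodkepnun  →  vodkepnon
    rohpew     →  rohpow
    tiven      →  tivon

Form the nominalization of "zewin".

zewon

Every pair shown (vodkepnun → vodkepnon, rohpew → rohpow, tiven → tivon) follows the same rule: change the last vowel to 'o'.
So zewin → zewon.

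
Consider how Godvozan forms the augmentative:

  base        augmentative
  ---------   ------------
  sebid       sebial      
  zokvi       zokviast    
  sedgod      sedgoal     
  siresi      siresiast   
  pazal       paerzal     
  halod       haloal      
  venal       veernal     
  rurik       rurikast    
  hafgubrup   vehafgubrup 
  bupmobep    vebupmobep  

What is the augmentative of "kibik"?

kibikast

"kibik" ends in -k. The one such stem in the data (rurik → rurikast) adds -ast, so the same rule applies.
So kibik → kibikast.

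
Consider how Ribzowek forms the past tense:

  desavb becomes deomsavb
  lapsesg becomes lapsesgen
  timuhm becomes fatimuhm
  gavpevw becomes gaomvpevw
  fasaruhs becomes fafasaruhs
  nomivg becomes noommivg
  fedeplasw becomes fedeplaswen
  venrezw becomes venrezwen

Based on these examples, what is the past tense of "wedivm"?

weomdivm

gavpevw and fedeplasw both end in -w yet inflect differently (gaomvpevw, fedeplaswen), so the final letter is not what conditions the rule; the second-to-last letter is.
"wedivm" has second-to-last letter 'v'. The stems whose second-to-last letter is 'v' (nomivg → noommivg, desavb → deomsavb, gavpevw → gaomvpevw) insert -om- after the first vowel.
So wedivm → weomdivm.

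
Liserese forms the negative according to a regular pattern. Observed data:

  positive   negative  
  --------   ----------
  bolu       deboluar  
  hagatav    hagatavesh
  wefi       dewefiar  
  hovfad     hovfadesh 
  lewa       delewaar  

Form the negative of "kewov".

"kewov" ends in a consonant. The stems ending in a consonant (hagatav → hagatavesh, hovfad → hovfadesh) add -esh.
So kewov → kewovesh.

kewovesh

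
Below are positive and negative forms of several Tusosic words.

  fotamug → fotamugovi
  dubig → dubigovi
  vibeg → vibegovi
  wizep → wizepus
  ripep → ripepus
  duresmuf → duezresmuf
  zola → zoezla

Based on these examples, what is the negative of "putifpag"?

putifpagovi

"putifpag" ends in -g. The stems ending in -g (fotamug → fotamugovi, dubig → dubigovi, vibeg → vibegovi) add -ovi.
So putifpag → putifpagovi.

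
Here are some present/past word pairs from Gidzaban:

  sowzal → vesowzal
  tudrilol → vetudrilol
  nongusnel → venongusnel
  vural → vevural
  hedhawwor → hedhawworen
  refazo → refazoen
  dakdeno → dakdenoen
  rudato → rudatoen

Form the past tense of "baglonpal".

vebaglonpal

tudrilol and hedhawwor both have last vowel 'o' yet inflect differently (vetudrilol, hedhawworen), so the last vowel is not what conditions the rule; the final letter is.
"baglonpal" ends in -l. The stems ending in -l (sowzal → vesowzal, tudrilol → vetudrilol, nongusnel → venongusnel) add the prefix ve-.
The other pattern: stems ending in -o or -r add -en.
So baglonpal → vebaglonpal.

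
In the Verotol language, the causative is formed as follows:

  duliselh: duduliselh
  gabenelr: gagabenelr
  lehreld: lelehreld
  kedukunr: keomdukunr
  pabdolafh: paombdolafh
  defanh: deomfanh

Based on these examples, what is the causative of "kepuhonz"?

keompuhonz

gabenelr and kedukunr both end in -r yet inflect differently (gagabenelr, keomdukunr), so the final letter is not what conditions the rule; the second-to-last letter is.
"kepuhonz" has second-to-last letter 'n'. The stems whose second-to-last letter is 'n' (kedukunr → keomdukunr, defanh → deomfanh) insert -om- after the first vowel.
The other pattern: stems whose second-to-last letter is 'l' repeat the first consonant+vowel as a prefix.
So kepuhonz → keompuhonz.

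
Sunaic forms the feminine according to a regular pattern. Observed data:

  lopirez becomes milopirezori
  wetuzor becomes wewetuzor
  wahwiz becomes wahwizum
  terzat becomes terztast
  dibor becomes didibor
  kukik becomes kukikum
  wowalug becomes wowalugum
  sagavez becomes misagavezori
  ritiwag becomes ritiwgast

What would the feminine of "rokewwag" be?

rokewwgast

lopirez and wahwiz both end in -z yet inflect differently (milopirezori, wahwizum), so the final letter is not what conditions the rule; the last vowel is.
"rokewwag" has last vowel 'a'. The stems whose last vowel is 'a' (ritiwag → ritiwgast, terzat → terztast) delete the last vowel and add -ast.
The other patterns: stems whose last vowel is 'e' add mi- … -ori around the stem; stems whose last vowel is 'o' repeat the first consonant+vowel as a prefix; stems whose last vowel is 'i' or 'u' add -um.
So rokewwag → rokewwgast.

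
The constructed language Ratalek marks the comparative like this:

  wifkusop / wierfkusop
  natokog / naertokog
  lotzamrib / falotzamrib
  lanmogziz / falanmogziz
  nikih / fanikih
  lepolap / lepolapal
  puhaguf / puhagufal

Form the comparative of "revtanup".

wifkusop and lepolap both end in -p yet inflect differently (wierfkusop, lepolapal), so the final letter is not what conditions the rule; the last vowel is.
"revtanup" has last vowel 'u'. The one such stem in the data (puhaguf → puhagufal) adds -al, so the same rule applies.
The other patterns: stems whose last vowel is 'o' insert -er- after the first vowel; stems whose last vowel is 'i' add the prefix fa-.
So revtanup → revtanupal.

revtanupal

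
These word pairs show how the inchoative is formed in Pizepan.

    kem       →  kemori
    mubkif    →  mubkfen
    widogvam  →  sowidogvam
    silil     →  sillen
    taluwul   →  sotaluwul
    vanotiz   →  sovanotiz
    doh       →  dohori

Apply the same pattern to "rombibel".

silil and taluwul both end in -l yet inflect differently (sillen, sotaluwul), so the final letter is not what conditions the rule; the number of vowels is.
"rombibel" has 3 vowels. The stems with 3 vowels (vanotiz → sovanotiz, taluwul → sotaluwul, widogvam → sowidogvam) add the prefix so-.
So rombibel → sorombibel.

sorombibel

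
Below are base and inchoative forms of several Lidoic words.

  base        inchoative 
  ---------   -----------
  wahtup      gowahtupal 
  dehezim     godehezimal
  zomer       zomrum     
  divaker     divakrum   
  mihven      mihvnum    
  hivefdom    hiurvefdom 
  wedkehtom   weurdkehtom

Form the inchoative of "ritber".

ritbrum

"ritber" has last vowel 'e'. The stems whose last vowel is 'e' (zomer → zomrum, divaker → divakrum, mihven → mihvnum) delete the last vowel and add -um.
So ritber → ritbrum.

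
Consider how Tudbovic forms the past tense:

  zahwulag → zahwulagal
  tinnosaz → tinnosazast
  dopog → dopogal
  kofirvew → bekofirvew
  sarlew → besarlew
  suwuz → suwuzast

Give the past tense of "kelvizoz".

tinnosaz and zahwulag both have last vowel 'a' yet inflect differently (tinnosazast, zahwulagal), so the last vowel is not what conditions the rule; the final letter is.
"kelvizoz" ends in -z. The stems ending in -z (tinnosaz → tinnosazast, suwuz → suwuzast) add -ast.
So kelvizoz → kelvizozast.

kelvizozast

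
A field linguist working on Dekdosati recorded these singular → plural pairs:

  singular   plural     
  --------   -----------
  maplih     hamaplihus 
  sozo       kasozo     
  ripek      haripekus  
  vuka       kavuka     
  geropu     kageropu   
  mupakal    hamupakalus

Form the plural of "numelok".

hanumelokus

"numelok" ends in a consonant. The stems ending in a consonant (mupakal → hamupakalus, ripek → haripekus, maplih → hamaplihus) add ha- … -us around the stem.
The other pattern: stems ending in a vowel add the prefix ka-.
So numelok → hanumelokus.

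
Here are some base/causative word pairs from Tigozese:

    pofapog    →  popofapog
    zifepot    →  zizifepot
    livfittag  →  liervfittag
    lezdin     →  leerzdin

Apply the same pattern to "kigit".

pofapog and livfittag both end in -g yet inflect differently (popofapog, liervfittag), so the final letter is not what conditions the rule; the last vowel is.
"kigit" has last vowel 'i'. The one such stem in the data (lezdin → leerzdin) inserts -er- after the first vowel (as does livfittag), so the same rule applies.
The other pattern: stems whose last vowel is 'o' repeat the first consonant+vowel as a prefix.
So kigit → kiergit.

kiergit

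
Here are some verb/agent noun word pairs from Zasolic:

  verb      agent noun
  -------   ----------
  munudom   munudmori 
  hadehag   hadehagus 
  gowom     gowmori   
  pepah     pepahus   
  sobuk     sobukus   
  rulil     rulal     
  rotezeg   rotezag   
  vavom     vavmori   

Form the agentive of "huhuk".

huhukus

hadehag and rotezeg both end in -g yet inflect differently (hadehagus, rotezag), so the final letter is not what conditions the rule; the last vowel is.
"huhuk" has last vowel 'u'. The one such stem in the data (sobuk → sobukus) adds -us, so the same rule applies.
So huhuk → huhukus.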